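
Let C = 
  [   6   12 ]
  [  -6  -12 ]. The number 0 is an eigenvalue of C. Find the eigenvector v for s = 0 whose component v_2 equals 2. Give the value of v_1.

C = [[6, 12], [-6, -12]].
Solving (C)v = 0 gives the eigenspace spanned by (-4, 2).
With v_2 = 2, v = (-4, 2), so v_1 = -4.

-4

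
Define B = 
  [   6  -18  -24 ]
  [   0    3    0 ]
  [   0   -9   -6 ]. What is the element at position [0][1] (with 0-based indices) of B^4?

2430

Characteristic polynomial: r^3 - 3r^2 - 36r + 108 = (r - 6)(r - 3)(r + 6), so the eigenvalues are -6, 3, 6.
r=6: eigenvector (1, 0, 0).
r=3: eigenvector (-2, 1, -1).
r=-6: eigenvector (2, 0, 1).
P = [[1, -2, 2], [0, 1, 0], [0, -1, 1]], D = diag(6, 3, -6), P⁻¹ = [[1, 0, -2], [0, 1, 0], [0, 1, 1]].
B⁴ = P·diag(1296, 81, 1296)·P⁻¹ = [[1296, 2430, 0], [0, 81, 0], [0, 1215, 1296]].
The requested entry is 2430.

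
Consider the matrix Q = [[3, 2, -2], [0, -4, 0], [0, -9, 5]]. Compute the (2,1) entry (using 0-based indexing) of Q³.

-189

Characteristic polynomial: r^3 - 4r^2 - 17r + 60 = (r - 5)(r - 3)(r + 4), so the eigenvalues are -4, 3, 5.
r=3: eigenvector (1, 0, 0).
r=5: eigenvector (-1, 0, 1).
r=-4: eigenvector (0, 1, 1).
P = [[1, -1, 0], [0, 0, 1], [0, 1, 1]], D = diag(3, 5, -4), P⁻¹ = [[1, -1, 1], [0, -1, 1], [0, 1, 0]].
Q³ = P·diag(27, 125, -64)·P⁻¹ = [[27, 98, -98], [0, -64, 0], [0, -189, 125]].
The requested entry is -189.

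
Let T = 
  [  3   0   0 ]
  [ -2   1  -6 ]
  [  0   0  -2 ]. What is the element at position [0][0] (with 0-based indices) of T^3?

27

Characteristic polynomial: r^3 - 2r^2 - 5r + 6 = (r - 3)(r - 1)(r + 2), so the eigenvalues are -2, 1, 3.
r=3: eigenvector (1, -1, 0).
r=1: eigenvector (0, 1, 0).
r=-2: eigenvector (0, 2, 1).
P = [[1, 0, 0], [-1, 1, 2], [0, 0, 1]], D = diag(3, 1, -2), P⁻¹ = [[1, 0, 0], [1, 1, -2], [0, 0, 1]].
T³ = P·diag(27, 1, -8)·P⁻¹ = [[27, 0, 0], [-26, 1, -18], [0, 0, -8]].
The requested entry is 27.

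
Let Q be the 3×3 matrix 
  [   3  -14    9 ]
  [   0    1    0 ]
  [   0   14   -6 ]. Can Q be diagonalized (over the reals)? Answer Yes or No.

Characteristic polynomial: p(t) = t^3 + 2t^2 - 21t + 18 = (t - 3)(t - 1)(t + 6).
All 3 eigenvalues are distinct, so Q is diagonalizable.

Yes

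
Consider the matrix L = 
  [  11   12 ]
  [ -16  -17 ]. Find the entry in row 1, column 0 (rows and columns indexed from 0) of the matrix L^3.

-496

Characteristic polynomial: s^2 + 6s + 5 = (s + 1)(s + 5), so the eigenvalues are -5, -1.
s=-1: eigenvector (1, -1).
s=-5: eigenvector (-3, 4).
P = [[1, -3], [-1, 4]], D = diag(-1, -5), P⁻¹ = [[4, 3], [1, 1]].
L³ = P·diag(-1, -125)·P⁻¹ = [[371, 372], [-496, -497]].
The requested entry is -496.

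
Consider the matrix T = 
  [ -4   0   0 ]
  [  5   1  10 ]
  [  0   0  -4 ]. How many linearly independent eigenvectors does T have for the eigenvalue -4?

T + 4I = [[0, 0, 0], [5, 5, 10], [0, 0, 0]].
This matrix has rank 1, so its null space has dimension 3 − 1 = 2.

2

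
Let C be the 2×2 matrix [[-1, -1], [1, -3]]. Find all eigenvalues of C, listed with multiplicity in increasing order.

Characteristic polynomial: p(r) = r^2 + 4r + 4 = (r + 2)^2.
Roots (with multiplicity): -2, -2.

-2, -2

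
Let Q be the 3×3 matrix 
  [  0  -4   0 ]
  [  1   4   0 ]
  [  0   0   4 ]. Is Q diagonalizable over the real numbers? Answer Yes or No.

No

Characteristic polynomial: p(λ) = λ^3 - 8λ^2 + 20λ - 16 = (λ - 4)(λ - 2)^2.
λ = 2 has algebraic multiplicity 2; rank(Q − 2I) = 2, so geometric multiplicity = 1.
Geometric multiplicity < algebraic multiplicity, so Q is not diagonalizable.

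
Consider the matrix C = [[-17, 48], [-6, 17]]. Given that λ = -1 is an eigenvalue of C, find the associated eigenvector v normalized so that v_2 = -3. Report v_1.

-9

C + 1I = [[-16, 48], [-6, 18]].
Solving (C + 1I)v = 0 gives the eigenspace spanned by (-9, -3).
With v_2 = -3, v = (-9, -3), so v_1 = -9.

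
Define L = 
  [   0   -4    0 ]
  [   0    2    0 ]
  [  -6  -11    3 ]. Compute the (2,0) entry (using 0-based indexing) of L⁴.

-162

Characteristic polynomial: r^3 - 5r^2 + 6r = r(r - 3)(r - 2), so the eigenvalues are 0, 2, 3.
r=3: eigenvector (0, 0, 1).
r=2: eigenvector (-2, 1, -1).
r=0: eigenvector (1, 0, 2).
P = [[0, -2, 1], [0, 1, 0], [1, -1, 2]], D = diag(3, 2, 0), P⁻¹ = [[-2, -3, 1], [0, 1, 0], [1, 2, 0]].
L⁴ = P·diag(81, 16, 0)·P⁻¹ = [[0, -32, 0], [0, 16, 0], [-162, -259, 81]].
The requested entry is -162.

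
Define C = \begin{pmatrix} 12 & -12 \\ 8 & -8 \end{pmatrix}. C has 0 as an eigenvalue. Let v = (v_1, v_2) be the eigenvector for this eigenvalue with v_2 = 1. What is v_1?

1

C = [[12, -12], [8, -8]].
Solving (C)v = 0 gives the eigenspace spanned by (1, 1).
With v_2 = 1, v = (1, 1), so v_1 = 1.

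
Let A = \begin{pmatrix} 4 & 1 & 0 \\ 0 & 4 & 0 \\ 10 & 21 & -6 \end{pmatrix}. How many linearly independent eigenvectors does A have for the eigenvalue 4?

A − 4I = [[0, 1, 0], [0, 0, 0], [10, 21, -10]].
This matrix has rank 2, so its null space has dimension 3 − 2 = 1.

1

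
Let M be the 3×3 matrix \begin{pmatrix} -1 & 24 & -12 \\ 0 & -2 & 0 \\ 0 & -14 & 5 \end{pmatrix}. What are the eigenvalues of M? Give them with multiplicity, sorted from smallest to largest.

-2, -1, 5

Characteristic polynomial: p(s) = s^3 - 2s^2 - 13s - 10 = (s - 5)(s + 1)(s + 2).
Roots (with multiplicity): -2, -1, 5.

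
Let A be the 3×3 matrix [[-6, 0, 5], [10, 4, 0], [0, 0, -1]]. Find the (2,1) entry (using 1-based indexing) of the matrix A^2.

-20

Characteristic polynomial: r^3 + 3r^2 - 22r - 24 = (r - 4)(r + 1)(r + 6), so the eigenvalues are -6, -1, 4.
r=-6: eigenvector (1, -1, 0).
r=-1: eigenvector (1, -2, 1).
r=4: eigenvector (0, 1, 0).
P = [[1, 1, 0], [-1, -2, 1], [0, 1, 0]], D = diag(-6, -1, 4), P⁻¹ = [[1, 0, -1], [0, 0, 1], [1, 1, 1]].
A² = P·diag(36, 1, 16)·P⁻¹ = [[36, 0, -35], [-20, 16, 50], [0, 0, 1]].
The requested entry is -20.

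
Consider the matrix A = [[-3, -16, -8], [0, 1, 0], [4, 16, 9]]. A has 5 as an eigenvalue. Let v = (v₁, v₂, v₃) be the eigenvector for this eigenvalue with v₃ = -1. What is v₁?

1

A − 5I = [[-8, -16, -8], [0, -4, 0], [4, 16, 4]].
Solving (A − 5I)v = 0 gives the eigenspace spanned by (1, 0, -1).
With v₃ = -1, v = (1, 0, -1), so v₁ = 1.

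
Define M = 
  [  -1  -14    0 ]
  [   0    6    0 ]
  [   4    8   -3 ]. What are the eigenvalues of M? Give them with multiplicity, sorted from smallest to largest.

Characteristic polynomial: p(s) = s^3 - 2s^2 - 21s - 18 = (s - 6)(s + 1)(s + 3).
Roots (with multiplicity): -3, -1, 6.

-3, -1, 6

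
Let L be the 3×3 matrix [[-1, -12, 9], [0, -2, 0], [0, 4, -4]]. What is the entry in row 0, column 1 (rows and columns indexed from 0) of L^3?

-336

Characteristic polynomial: μ^3 + 7μ^2 + 14μ + 8 = (μ + 1)(μ + 2)(μ + 4), so the eigenvalues are -4, -2, -1.
μ=-1: eigenvector (1, 0, 0).
μ=-4: eigenvector (-3, 0, 1).
μ=-2: eigenvector (-6, 1, 2).
P = [[1, -3, -6], [0, 0, 1], [0, 1, 2]], D = diag(-1, -4, -2), P⁻¹ = [[1, 0, 3], [0, -2, 1], [0, 1, 0]].
L³ = P·diag(-1, -64, -8)·P⁻¹ = [[-1, -336, 189], [0, -8, 0], [0, 112, -64]].
The requested entry is -336.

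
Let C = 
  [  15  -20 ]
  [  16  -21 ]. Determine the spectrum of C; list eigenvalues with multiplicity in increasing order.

Characteristic polynomial: p(s) = s^2 + 6s + 5 = (s + 1)(s + 5).
Roots (with multiplicity): -5, -1.

-5, -1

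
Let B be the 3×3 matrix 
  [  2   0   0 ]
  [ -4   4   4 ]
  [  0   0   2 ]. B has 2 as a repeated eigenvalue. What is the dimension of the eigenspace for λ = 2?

2

B − 2I = [[0, 0, 0], [-4, 2, 4], [0, 0, 0]].
This matrix has rank 1, so its null space has dimension 3 − 1 = 2.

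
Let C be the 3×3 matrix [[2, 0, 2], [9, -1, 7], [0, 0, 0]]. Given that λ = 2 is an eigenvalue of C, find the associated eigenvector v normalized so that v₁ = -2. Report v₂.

C − 2I = [[0, 0, 2], [9, -3, 7], [0, 0, -2]].
Solving (C − 2I)v = 0 gives the eigenspace spanned by (-2, -6, 0).
With v₁ = -2, v = (-2, -6, 0), so v₂ = -6.

-6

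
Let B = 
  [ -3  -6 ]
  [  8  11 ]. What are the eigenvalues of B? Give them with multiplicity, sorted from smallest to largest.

3, 5

Characteristic polynomial: p(s) = s^2 - 8s + 15 = (s - 5)(s - 3).
Roots (with multiplicity): 3, 5.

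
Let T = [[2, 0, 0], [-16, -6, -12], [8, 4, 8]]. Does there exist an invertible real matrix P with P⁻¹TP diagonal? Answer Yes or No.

Yes

Characteristic polynomial: p(μ) = μ^3 - 4μ^2 + 4μ = μ(μ - 2)^2.
μ = 2 has algebraic multiplicity 2; rank(T − 2I) = 1, so geometric multiplicity = 2.
Every eigenvalue has geometric = algebraic multiplicity, so T is diagonalizable.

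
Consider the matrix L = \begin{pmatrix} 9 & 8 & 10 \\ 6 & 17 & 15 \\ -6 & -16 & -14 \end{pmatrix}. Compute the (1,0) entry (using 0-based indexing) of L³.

546

Characteristic polynomial: λ^3 - 12λ^2 + 41λ - 30 = (λ - 6)(λ - 5)(λ - 1), so the eigenvalues are 1, 5, 6.
λ=5: eigenvector (1, 2, -2).
λ=1: eigenvector (-2, -3, 4).
λ=6: eigenvector (2, 3, -3).
P = [[1, -2, 2], [2, -3, 3], [-2, 4, -3]], D = diag(5, 1, 6), P⁻¹ = [[-3, 2, 0], [0, 1, 1], [2, 0, 1]].
L³ = P·diag(125, 1, 216)·P⁻¹ = [[489, 248, 430], [546, 497, 645], [-546, -496, -644]].
The requested entry is 546.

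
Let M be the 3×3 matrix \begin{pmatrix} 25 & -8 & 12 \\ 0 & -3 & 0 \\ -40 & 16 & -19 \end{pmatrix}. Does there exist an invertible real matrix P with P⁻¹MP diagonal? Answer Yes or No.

Yes

Characteristic polynomial: p(s) = s^3 - 3s^2 - 13s + 15 = (s - 5)(s - 1)(s + 3).
All 3 eigenvalues are distinct, so M is diagonalizable.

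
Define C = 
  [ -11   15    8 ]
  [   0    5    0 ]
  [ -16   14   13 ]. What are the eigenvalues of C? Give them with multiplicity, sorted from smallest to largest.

Characteristic polynomial: p(λ) = λ^3 - 7λ^2 - 5λ + 75 = (λ - 5)^2(λ + 3).
Roots (with multiplicity): -3, 5, 5.

-3, 5, 5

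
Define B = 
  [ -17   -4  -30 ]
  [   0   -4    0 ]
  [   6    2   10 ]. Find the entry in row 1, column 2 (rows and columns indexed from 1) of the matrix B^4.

480

Characteristic polynomial: s^3 + 11s^2 + 38s + 40 = (s + 2)(s + 4)(s + 5), so the eigenvalues are -5, -4, -2.
s=-2: eigenvector (-2, 0, 1).
s=-4: eigenvector (2, 1, -1).
s=-5: eigenvector (5, 0, -2).
P = [[-2, 2, 5], [0, 1, 0], [1, -1, -2]], D = diag(-2, -4, -5), P⁻¹ = [[2, 1, 5], [0, 1, 0], [1, 0, 2]].
B⁴ = P·diag(16, 256, 625)·P⁻¹ = [[3061, 480, 6090], [0, 256, 0], [-1218, -240, -2420]].
The requested entry is 480.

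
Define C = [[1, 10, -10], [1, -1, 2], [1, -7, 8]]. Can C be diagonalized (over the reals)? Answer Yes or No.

Characteristic polynomial: p(t) = t^3 - 8t^2 + 13t - 6 = (t - 6)(t - 1)^2.
t = 1 has algebraic multiplicity 2; rank(C − 1I) = 2, so geometric multiplicity = 1.
Geometric multiplicity < algebraic multiplicity, so C is not diagonalizable.

No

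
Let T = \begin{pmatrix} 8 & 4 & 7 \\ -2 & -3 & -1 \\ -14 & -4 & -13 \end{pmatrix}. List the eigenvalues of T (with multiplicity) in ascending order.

-6, -1, -1

Characteristic polynomial: p(s) = s^3 + 8s^2 + 13s + 6 = (s + 1)^2(s + 6).
Roots (with multiplicity): -6, -1, -1.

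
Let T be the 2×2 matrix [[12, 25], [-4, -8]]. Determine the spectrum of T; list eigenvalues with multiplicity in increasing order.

Characteristic polynomial: p(μ) = μ^2 - 4μ + 4 = (μ - 2)^2.
Roots (with multiplicity): 2, 2.

2, 2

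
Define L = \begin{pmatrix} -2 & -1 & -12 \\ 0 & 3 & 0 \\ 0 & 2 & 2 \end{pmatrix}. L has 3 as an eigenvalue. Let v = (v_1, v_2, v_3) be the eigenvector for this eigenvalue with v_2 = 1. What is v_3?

L − 3I = [[-5, -1, -12], [0, 0, 0], [0, 2, -1]].
Solving (L − 3I)v = 0 gives the eigenspace spanned by (-5, 1, 2).
With v_2 = 1, v = (-5, 1, 2), so v_3 = 2.

2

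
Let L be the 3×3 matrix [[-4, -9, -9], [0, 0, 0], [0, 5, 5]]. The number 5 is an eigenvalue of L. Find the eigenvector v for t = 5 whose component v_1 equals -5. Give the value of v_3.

L − 5I = [[-9, -9, -9], [0, -5, 0], [0, 5, 0]].
Solving (L − 5I)v = 0 gives the eigenspace spanned by (-5, 0, 5).
With v_1 = -5, v = (-5, 0, 5), so v_3 = 5.

5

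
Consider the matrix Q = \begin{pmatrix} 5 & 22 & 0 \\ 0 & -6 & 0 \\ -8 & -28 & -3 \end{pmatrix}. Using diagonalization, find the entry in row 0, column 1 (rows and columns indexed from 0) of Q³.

682

Characteristic polynomial: s^3 + 4s^2 - 27s - 90 = (s - 5)(s + 3)(s + 6), so the eigenvalues are -6, -3, 5.
s=5: eigenvector (1, 0, -1).
s=-6: eigenvector (-2, 1, 4).
s=-3: eigenvector (0, 0, 1).
P = [[1, -2, 0], [0, 1, 0], [-1, 4, 1]], D = diag(5, -6, -3), P⁻¹ = [[1, 2, 0], [0, 1, 0], [1, -2, 1]].
Q³ = P·diag(125, -216, -27)·P⁻¹ = [[125, 682, 0], [0, -216, 0], [-152, -1060, -27]].
The requested entry is 682.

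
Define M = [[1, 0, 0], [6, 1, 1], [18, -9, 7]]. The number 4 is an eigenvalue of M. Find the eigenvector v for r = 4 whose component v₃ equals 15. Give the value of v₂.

M − 4I = [[-3, 0, 0], [6, -3, 1], [18, -9, 3]].
Solving (M − 4I)v = 0 gives the eigenspace spanned by (0, 5, 15).
With v₃ = 15, v = (0, 5, 15), so v₂ = 5.

5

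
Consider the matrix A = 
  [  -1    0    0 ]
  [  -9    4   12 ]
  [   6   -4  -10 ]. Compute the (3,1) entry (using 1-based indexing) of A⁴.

-510

Characteristic polynomial: μ^3 + 7μ^2 + 14μ + 8 = (μ + 1)(μ + 2)(μ + 4), so the eigenvalues are -4, -2, -1.
μ=-1: eigenvector (1, -3, 2).
μ=-2: eigenvector (0, -2, 1).
μ=-4: eigenvector (0, -3, 2).
P = [[1, 0, 0], [-3, -2, -3], [2, 1, 2]], D = diag(-1, -2, -4), P⁻¹ = [[1, 0, 0], [0, -2, -3], [-1, 1, 2]].
A⁴ = P·diag(1, 16, 256)·P⁻¹ = [[1, 0, 0], [765, -704, -1440], [-510, 480, 976]].
The requested entry is -510.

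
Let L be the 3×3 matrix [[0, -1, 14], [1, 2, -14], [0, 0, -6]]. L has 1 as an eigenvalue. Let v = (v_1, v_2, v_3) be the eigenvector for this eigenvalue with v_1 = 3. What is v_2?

-3

L − 1I = [[-1, -1, 14], [1, 1, -14], [0, 0, -7]].
Solving (L − 1I)v = 0 gives the eigenspace spanned by (3, -3, 0).
With v_1 = 3, v = (3, -3, 0), so v_2 = -3.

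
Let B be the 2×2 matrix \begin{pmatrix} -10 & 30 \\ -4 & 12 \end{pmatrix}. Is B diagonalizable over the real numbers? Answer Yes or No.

Yes

Characteristic polynomial: p(s) = s^2 - 2s = s(s - 2).
All 2 eigenvalues are distinct, so B is diagonalizable.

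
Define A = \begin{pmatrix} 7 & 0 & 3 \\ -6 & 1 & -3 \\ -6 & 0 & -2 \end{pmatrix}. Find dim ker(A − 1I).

A − 1I = [[6, 0, 3], [-6, 0, -3], [-6, 0, -3]].
This matrix has rank 1, so its null space has dimension 3 − 1 = 2.

2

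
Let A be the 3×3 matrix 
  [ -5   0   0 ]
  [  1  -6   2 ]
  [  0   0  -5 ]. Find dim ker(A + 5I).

A + 5I = [[0, 0, 0], [1, -1, 2], [0, 0, 0]].
This matrix has rank 1, so its null space has dimension 3 − 1 = 2.

2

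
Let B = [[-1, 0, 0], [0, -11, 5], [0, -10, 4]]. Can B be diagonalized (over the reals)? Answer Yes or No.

Characteristic polynomial: p(μ) = μ^3 + 8μ^2 + 13μ + 6 = (μ + 1)^2(μ + 6).
μ = -1 has algebraic multiplicity 2; rank(B + 1I) = 1, so geometric multiplicity = 2.
Every eigenvalue has geometric = algebraic multiplicity, so B is diagonalizable.

Yes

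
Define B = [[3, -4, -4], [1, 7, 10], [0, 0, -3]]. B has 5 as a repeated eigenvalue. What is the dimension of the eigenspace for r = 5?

B − 5I = [[-2, -4, -4], [1, 2, 10], [0, 0, -8]].
This matrix has rank 2, so its null space has dimension 3 − 2 = 1.

1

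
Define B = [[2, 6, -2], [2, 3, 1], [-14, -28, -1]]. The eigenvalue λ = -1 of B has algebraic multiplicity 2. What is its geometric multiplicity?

1

B + 1I = [[3, 6, -2], [2, 4, 1], [-14, -28, 0]].
This matrix has rank 2, so its null space has dimension 3 − 2 = 1.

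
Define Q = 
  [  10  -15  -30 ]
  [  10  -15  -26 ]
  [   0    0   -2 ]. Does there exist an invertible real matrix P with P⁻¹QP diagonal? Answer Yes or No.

Yes

Characteristic polynomial: p(r) = r^3 + 7r^2 + 10r = r(r + 2)(r + 5).
All 3 eigenvalues are distinct, so Q is diagonalizable.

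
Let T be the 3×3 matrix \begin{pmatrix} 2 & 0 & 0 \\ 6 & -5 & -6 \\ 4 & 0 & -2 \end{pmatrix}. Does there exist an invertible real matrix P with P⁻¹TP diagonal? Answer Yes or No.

Yes

Characteristic polynomial: p(r) = r^3 + 5r^2 - 4r - 20 = (r - 2)(r + 2)(r + 5).
All 3 eigenvalues are distinct, so T is diagonalizable.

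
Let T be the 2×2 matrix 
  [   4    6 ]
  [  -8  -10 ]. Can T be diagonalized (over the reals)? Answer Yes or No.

Yes

Characteristic polynomial: p(s) = s^2 + 6s + 8 = (s + 2)(s + 4).
All 2 eigenvalues are distinct, so T is diagonalizable.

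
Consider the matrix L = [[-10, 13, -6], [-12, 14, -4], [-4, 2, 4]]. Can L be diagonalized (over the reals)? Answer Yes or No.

No

Characteristic polynomial: p(s) = s^3 - 8s^2 + 16s = s(s - 4)^2.
s = 4 has algebraic multiplicity 2; rank(L − 4I) = 2, so geometric multiplicity = 1.
Geometric multiplicity < algebraic multiplicity, so L is not diagonalizable.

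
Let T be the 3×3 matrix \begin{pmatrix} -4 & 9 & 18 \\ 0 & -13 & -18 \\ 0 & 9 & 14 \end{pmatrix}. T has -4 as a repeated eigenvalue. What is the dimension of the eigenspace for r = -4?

T + 4I = [[0, 9, 18], [0, -9, -18], [0, 9, 18]].
This matrix has rank 1, so its null space has dimension 3 − 1 = 2.

2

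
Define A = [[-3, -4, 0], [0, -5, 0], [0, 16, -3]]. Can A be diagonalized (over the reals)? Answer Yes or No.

Characteristic polynomial: p(r) = r^3 + 11r^2 + 39r + 45 = (r + 3)^2(r + 5).
r = -3 has algebraic multiplicity 2; rank(A + 3I) = 1, so geometric multiplicity = 2.
Every eigenvalue has geometric = algebraic multiplicity, so A is diagonalizable.

Yes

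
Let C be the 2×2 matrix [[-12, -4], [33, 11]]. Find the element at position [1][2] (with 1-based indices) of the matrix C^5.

Characteristic polynomial: s^2 + s = s(s + 1), so the eigenvalues are -1, 0.
s=-1: eigenvector (4, -11).
s=0: eigenvector (1, -3).
P = [[4, 1], [-11, -3]], D = diag(-1, 0), P⁻¹ = [[3, 1], [-11, -4]].
C⁵ = P·diag(-1, 0)·P⁻¹ = [[-12, -4], [33, 11]].
The requested entry is -4.

-4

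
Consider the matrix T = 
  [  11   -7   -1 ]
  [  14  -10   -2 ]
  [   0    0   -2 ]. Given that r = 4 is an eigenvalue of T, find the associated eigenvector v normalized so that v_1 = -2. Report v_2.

-2

T − 4I = [[7, -7, -1], [14, -14, -2], [0, 0, -6]].
Solving (T − 4I)v = 0 gives the eigenspace spanned by (-2, -2, 0).
With v_1 = -2, v = (-2, -2, 0), so v_2 = -2.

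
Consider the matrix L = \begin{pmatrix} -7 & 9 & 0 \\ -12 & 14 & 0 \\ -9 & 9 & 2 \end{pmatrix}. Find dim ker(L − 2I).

2

L − 2I = [[-9, 9, 0], [-12, 12, 0], [-9, 9, 0]].
This matrix has rank 1, so its null space has dimension 3 − 1 = 2.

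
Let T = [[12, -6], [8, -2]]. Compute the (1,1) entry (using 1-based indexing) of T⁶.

Characteristic polynomial: s^2 - 10s + 24 = (s - 6)(s - 4), so the eigenvalues are 4, 6.
s=4: eigenvector (3, 4).
s=6: eigenvector (1, 1).
P = [[3, 1], [4, 1]], D = diag(4, 6), P⁻¹ = [[-1, 1], [4, -3]].
T⁶ = P·diag(4096, 46656)·P⁻¹ = [[174336, -127680], [170240, -123584]].
The requested entry is 174336.

174336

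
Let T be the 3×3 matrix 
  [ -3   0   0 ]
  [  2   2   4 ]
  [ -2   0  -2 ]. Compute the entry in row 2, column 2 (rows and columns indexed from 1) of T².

4

Characteristic polynomial: μ^3 + 3μ^2 - 4μ - 12 = (μ - 2)(μ + 2)(μ + 3), so the eigenvalues are -3, -2, 2.
μ=-3: eigenvector (1, -2, 2).
μ=-2: eigenvector (0, 1, -1).
μ=2: eigenvector (0, 1, 0).
P = [[1, 0, 0], [-2, 1, 1], [2, -1, 0]], D = diag(-3, -2, 2), P⁻¹ = [[1, 0, 0], [2, 0, -1], [0, 1, 1]].
T² = P·diag(9, 4, 4)·P⁻¹ = [[9, 0, 0], [-10, 4, 0], [10, 0, 4]].
The requested entry is 4.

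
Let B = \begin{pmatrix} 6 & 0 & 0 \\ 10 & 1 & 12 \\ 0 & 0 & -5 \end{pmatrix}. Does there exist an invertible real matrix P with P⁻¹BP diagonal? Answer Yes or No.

Yes

Characteristic polynomial: p(r) = r^3 - 2r^2 - 29r + 30 = (r - 6)(r - 1)(r + 5).
All 3 eigenvalues are distinct, so B is diagonalizable.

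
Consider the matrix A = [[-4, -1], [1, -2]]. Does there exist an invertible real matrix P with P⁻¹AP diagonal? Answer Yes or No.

No

Characteristic polynomial: p(t) = t^2 + 6t + 9 = (t + 3)^2.
t = -3 has algebraic multiplicity 2; rank(A + 3I) = 1, so geometric multiplicity = 1.
Geometric multiplicity < algebraic multiplicity, so A is not diagonalizable.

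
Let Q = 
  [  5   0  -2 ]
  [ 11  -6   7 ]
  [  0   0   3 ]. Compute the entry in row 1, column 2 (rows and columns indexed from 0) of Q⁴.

Characteristic polynomial: s^3 - 2s^2 - 33s + 90 = (s - 5)(s - 3)(s + 6), so the eigenvalues are -6, 3, 5.
s=5: eigenvector (1, 1, 0).
s=-6: eigenvector (0, 1, 0).
s=3: eigenvector (1, 2, 1).
P = [[1, 0, 1], [1, 1, 2], [0, 0, 1]], D = diag(5, -6, 3), P⁻¹ = [[1, 0, -1], [-1, 1, -1], [0, 0, 1]].
Q⁴ = P·diag(625, 1296, 81)·P⁻¹ = [[625, 0, -544], [-671, 1296, -1759], [0, 0, 81]].
The requested entry is -1759.

-1759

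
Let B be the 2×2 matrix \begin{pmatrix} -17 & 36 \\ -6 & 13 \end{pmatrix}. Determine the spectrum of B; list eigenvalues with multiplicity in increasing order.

-5, 1

Characteristic polynomial: p(λ) = λ^2 + 4λ - 5 = (λ - 1)(λ + 5).
Roots (with multiplicity): -5, 1.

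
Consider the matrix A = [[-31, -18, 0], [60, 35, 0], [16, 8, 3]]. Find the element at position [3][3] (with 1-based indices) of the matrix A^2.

9

Characteristic polynomial: λ^3 - 7λ^2 + 7λ + 15 = (λ - 5)(λ - 3)(λ + 1), so the eigenvalues are -1, 3, 5.
λ=5: eigenvector (1, -2, 0).
λ=-1: eigenvector (3, -5, -2).
λ=3: eigenvector (0, 0, 1).
P = [[1, 3, 0], [-2, -5, 0], [0, -2, 1]], D = diag(5, -1, 3), P⁻¹ = [[-5, -3, 0], [2, 1, 0], [4, 2, 1]].
A² = P·diag(25, 1, 9)·P⁻¹ = [[-119, -72, 0], [240, 145, 0], [32, 16, 9]].
The requested entry is 9.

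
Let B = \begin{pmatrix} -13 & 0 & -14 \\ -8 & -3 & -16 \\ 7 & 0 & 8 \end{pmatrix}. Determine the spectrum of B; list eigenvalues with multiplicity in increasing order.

-6, -3, 1

Characteristic polynomial: p(t) = t^3 + 8t^2 + 9t - 18 = (t - 1)(t + 3)(t + 6).
Roots (with multiplicity): -6, -3, 1.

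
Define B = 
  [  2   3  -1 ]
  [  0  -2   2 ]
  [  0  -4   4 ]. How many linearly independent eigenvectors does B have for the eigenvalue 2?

B − 2I = [[0, 3, -1], [0, -4, 2], [0, -4, 2]].
This matrix has rank 2, so its null space has dimension 3 − 2 = 1.

1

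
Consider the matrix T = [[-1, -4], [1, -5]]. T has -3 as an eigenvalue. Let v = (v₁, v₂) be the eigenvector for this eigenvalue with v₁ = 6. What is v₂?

3

T + 3I = [[2, -4], [1, -2]].
Solving (T + 3I)v = 0 gives the eigenspace spanned by (6, 3).
With v₁ = 6, v = (6, 3), so v₂ = 3.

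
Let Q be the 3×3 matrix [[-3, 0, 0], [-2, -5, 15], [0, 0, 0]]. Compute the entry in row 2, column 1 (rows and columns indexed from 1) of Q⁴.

544

Characteristic polynomial: λ^3 + 8λ^2 + 15λ = λ(λ + 3)(λ + 5), so the eigenvalues are -5, -3, 0.
λ=-3: eigenvector (1, -1, 0).
λ=0: eigenvector (0, 3, 1).
λ=-5: eigenvector (0, 1, 0).
P = [[1, 0, 0], [-1, 3, 1], [0, 1, 0]], D = diag(-3, 0, -5), P⁻¹ = [[1, 0, 0], [0, 0, 1], [1, 1, -3]].
Q⁴ = P·diag(81, 0, 625)·P⁻¹ = [[81, 0, 0], [544, 625, -1875], [0, 0, 0]].
The requested entry is 544.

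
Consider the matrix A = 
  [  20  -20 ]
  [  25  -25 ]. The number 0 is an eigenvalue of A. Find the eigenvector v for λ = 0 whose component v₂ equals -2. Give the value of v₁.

-2

A = [[20, -20], [25, -25]].
Solving (A)v = 0 gives the eigenspace spanned by (-2, -2).
With v₂ = -2, v = (-2, -2), so v₁ = -2.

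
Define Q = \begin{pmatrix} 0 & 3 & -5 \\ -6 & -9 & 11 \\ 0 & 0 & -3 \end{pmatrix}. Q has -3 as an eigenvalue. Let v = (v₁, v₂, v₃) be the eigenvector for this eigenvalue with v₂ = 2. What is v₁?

Q + 3I = [[3, 3, -5], [-6, -6, 11], [0, 0, 0]].
Solving (Q + 3I)v = 0 gives the eigenspace spanned by (-2, 2, 0).
With v₂ = 2, v = (-2, 2, 0), so v₁ = -2.

-2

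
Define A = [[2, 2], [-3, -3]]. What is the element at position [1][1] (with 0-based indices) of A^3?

Characteristic polynomial: t^2 + t = t(t + 1), so the eigenvalues are -1, 0.
t=-1: eigenvector (-2, 3).
t=0: eigenvector (-1, 1).
P = [[-2, -1], [3, 1]], D = diag(-1, 0), P⁻¹ = [[1, 1], [-3, -2]].
A³ = P·diag(-1, 0)·P⁻¹ = [[2, 2], [-3, -3]].
The requested entry is -3.

-3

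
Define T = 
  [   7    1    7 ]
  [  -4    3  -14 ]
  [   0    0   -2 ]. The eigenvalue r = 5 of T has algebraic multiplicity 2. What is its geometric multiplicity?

T − 5I = [[2, 1, 7], [-4, -2, -14], [0, 0, -7]].
This matrix has rank 2, so its null space has dimension 3 − 2 = 1.

1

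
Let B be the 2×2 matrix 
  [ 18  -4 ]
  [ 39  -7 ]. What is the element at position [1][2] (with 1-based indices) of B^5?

-18604

Characteristic polynomial: μ^2 - 11μ + 30 = (μ - 6)(μ - 5), so the eigenvalues are 5, 6.
μ=6: eigenvector (1, 3).
μ=5: eigenvector (4, 13).
P = [[1, 4], [3, 13]], D = diag(6, 5), P⁻¹ = [[13, -4], [-3, 1]].
B⁵ = P·diag(7776, 3125)·P⁻¹ = [[63588, -18604], [181389, -52687]].
The requested entry is -18604.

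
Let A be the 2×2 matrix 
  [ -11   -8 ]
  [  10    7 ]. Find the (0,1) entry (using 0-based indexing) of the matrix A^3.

-104

Characteristic polynomial: t^2 + 4t + 3 = (t + 1)(t + 3), so the eigenvalues are -3, -1.
t=-3: eigenvector (1, -1).
t=-1: eigenvector (-4, 5).
P = [[1, -4], [-1, 5]], D = diag(-3, -1), P⁻¹ = [[5, 4], [1, 1]].
A³ = P·diag(-27, -1)·P⁻¹ = [[-131, -104], [130, 103]].
The requested entry is -104.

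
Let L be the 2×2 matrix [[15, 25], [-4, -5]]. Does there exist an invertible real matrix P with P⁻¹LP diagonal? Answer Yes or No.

Characteristic polynomial: p(t) = t^2 - 10t + 25 = (t - 5)^2.
t = 5 has algebraic multiplicity 2; rank(L − 5I) = 1, so geometric multiplicity = 1.
Geometric multiplicity < algebraic multiplicity, so L is not diagonalizable.

No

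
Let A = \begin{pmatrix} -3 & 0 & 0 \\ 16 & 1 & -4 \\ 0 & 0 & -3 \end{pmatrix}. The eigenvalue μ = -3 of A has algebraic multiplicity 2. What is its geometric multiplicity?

A + 3I = [[0, 0, 0], [16, 4, -4], [0, 0, 0]].
This matrix has rank 1, so its null space has dimension 3 − 1 = 2.

2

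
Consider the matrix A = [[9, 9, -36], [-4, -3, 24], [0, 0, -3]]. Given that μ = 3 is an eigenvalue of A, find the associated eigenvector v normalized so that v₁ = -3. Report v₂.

2

A − 3I = [[6, 9, -36], [-4, -6, 24], [0, 0, -6]].
Solving (A − 3I)v = 0 gives the eigenspace spanned by (-3, 2, 0).
With v₁ = -3, v = (-3, 2, 0), so v₂ = 2.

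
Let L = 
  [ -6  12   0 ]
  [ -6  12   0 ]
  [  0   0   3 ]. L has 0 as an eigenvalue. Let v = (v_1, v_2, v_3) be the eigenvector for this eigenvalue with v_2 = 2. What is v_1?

4

L = [[-6, 12, 0], [-6, 12, 0], [0, 0, 3]].
Solving (L)v = 0 gives the eigenspace spanned by (4, 2, 0).
With v_2 = 2, v = (4, 2, 0), so v_1 = 4.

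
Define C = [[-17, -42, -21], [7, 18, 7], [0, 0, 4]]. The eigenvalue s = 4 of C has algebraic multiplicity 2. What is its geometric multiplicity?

2

C − 4I = [[-21, -42, -21], [7, 14, 7], [0, 0, 0]].
This matrix has rank 1, so its null space has dimension 3 − 1 = 2.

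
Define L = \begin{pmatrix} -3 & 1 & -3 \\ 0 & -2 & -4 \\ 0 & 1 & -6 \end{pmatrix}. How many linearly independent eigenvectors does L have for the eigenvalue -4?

1

L + 4I = [[1, 1, -3], [0, 2, -4], [0, 1, -2]].
This matrix has rank 2, so its null space has dimension 3 − 2 = 1.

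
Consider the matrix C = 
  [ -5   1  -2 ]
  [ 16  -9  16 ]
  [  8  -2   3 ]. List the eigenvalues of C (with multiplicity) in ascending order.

Characteristic polynomial: p(t) = t^3 + 11t^2 + 35t + 25 = (t + 1)(t + 5)^2.
Roots (with multiplicity): -5, -5, -1.

-5, -5, -1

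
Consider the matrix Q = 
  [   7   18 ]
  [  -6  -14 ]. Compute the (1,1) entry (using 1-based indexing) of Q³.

343

Characteristic polynomial: s^2 + 7s + 10 = (s + 2)(s + 5), so the eigenvalues are -5, -2.
s=-5: eigenvector (-3, 2).
s=-2: eigenvector (-2, 1).
P = [[-3, -2], [2, 1]], D = diag(-5, -2), P⁻¹ = [[1, 2], [-2, -3]].
Q³ = P·diag(-125, -8)·P⁻¹ = [[343, 702], [-234, -476]].
The requested entry is 343.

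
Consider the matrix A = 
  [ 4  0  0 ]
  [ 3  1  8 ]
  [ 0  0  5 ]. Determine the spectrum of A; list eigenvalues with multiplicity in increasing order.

1, 4, 5

Characteristic polynomial: p(s) = s^3 - 10s^2 + 29s - 20 = (s - 5)(s - 4)(s - 1).
Roots (with multiplicity): 1, 4, 5.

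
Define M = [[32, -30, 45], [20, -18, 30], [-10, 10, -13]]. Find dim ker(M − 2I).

M − 2I = [[30, -30, 45], [20, -20, 30], [-10, 10, -15]].
This matrix has rank 1, so its null space has dimension 3 − 1 = 2.

2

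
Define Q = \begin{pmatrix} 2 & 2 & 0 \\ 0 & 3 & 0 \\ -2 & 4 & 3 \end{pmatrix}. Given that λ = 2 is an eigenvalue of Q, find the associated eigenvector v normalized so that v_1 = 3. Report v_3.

6

Q − 2I = [[0, 2, 0], [0, 1, 0], [-2, 4, 1]].
Solving (Q − 2I)v = 0 gives the eigenspace spanned by (3, 0, 6).
With v_1 = 3, v = (3, 0, 6), so v_3 = 6.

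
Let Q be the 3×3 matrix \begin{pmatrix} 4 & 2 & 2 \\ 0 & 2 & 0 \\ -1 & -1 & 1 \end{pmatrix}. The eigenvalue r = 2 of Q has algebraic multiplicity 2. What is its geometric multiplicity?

2

Q − 2I = [[2, 2, 2], [0, 0, 0], [-1, -1, -1]].
This matrix has rank 1, so its null space has dimension 3 − 1 = 2.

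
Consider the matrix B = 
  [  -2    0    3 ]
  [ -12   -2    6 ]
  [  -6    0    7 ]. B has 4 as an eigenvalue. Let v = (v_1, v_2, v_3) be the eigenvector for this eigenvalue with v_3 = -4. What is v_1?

-2

B − 4I = [[-6, 0, 3], [-12, -6, 6], [-6, 0, 3]].
Solving (B − 4I)v = 0 gives the eigenspace spanned by (-2, 0, -4).
With v_3 = -4, v = (-2, 0, -4), so v_1 = -2.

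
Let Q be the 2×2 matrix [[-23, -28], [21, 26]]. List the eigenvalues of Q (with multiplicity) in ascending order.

Characteristic polynomial: p(r) = r^2 - 3r - 10 = (r - 5)(r + 2).
Roots (with multiplicity): -2, 5.

-2, 5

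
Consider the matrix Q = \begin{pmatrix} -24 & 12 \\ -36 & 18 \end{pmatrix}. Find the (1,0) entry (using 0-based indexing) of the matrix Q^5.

-46656

Characteristic polynomial: r^2 + 6r = r(r + 6), so the eigenvalues are -6, 0.
r=0: eigenvector (1, 2).
r=-6: eigenvector (-2, -3).
P = [[1, -2], [2, -3]], D = diag(0, -6), P⁻¹ = [[-3, 2], [-2, 1]].
Q⁵ = P·diag(0, -7776)·P⁻¹ = [[-31104, 15552], [-46656, 23328]].
The requested entry is -46656.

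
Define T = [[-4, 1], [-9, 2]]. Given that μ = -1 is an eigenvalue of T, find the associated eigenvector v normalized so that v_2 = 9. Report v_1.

3

T + 1I = [[-3, 1], [-9, 3]].
Solving (T + 1I)v = 0 gives the eigenspace spanned by (3, 9).
With v_2 = 9, v = (3, 9), so v_1 = 3.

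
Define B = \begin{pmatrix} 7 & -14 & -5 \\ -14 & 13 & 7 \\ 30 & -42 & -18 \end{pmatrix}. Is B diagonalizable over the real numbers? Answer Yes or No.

Characteristic polynomial: p(λ) = λ^3 - 2λ^2 - 21λ - 18 = (λ - 6)(λ + 1)(λ + 3).
All 3 eigenvalues are distinct, so B is diagonalizable.

Yes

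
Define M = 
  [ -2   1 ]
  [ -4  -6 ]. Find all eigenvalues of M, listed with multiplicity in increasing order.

-4, -4

Characteristic polynomial: p(s) = s^2 + 8s + 16 = (s + 4)^2.
Roots (with multiplicity): -4, -4.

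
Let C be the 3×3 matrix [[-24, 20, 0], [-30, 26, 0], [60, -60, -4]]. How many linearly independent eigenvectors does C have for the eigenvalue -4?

2

C + 4I = [[-20, 20, 0], [-30, 30, 0], [60, -60, 0]].
This matrix has rank 1, so its null space has dimension 3 − 1 = 2.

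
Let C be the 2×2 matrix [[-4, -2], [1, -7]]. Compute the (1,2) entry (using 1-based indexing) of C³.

-182

Characteristic polynomial: μ^2 + 11μ + 30 = (μ + 5)(μ + 6), so the eigenvalues are -6, -5.
μ=-6: eigenvector (-1, -1).
μ=-5: eigenvector (2, 1).
P = [[-1, 2], [-1, 1]], D = diag(-6, -5), P⁻¹ = [[1, -2], [1, -1]].
C³ = P·diag(-216, -125)·P⁻¹ = [[-34, -182], [91, -307]].
The requested entry is -182.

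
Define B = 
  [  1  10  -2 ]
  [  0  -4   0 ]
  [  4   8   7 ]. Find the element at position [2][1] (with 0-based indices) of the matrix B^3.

392

Characteristic polynomial: r^3 - 4r^2 - 17r + 60 = (r - 5)(r - 3)(r + 4), so the eigenvalues are -4, 3, 5.
r=5: eigenvector (1, 0, -2).
r=-4: eigenvector (-2, 1, 0).
r=3: eigenvector (1, 0, -1).
P = [[1, -2, 1], [0, 1, 0], [-2, 0, -1]], D = diag(5, -4, 3), P⁻¹ = [[-1, -2, -1], [0, 1, 0], [2, 4, 1]].
B³ = P·diag(125, -64, 27)·P⁻¹ = [[-71, -14, -98], [0, -64, 0], [196, 392, 223]].
The requested entry is 392.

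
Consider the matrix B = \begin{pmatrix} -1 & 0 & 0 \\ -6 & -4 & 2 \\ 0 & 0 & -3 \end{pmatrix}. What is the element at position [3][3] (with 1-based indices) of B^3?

Characteristic polynomial: r^3 + 8r^2 + 19r + 12 = (r + 1)(r + 3)(r + 4), so the eigenvalues are -4, -3, -1.
r=-1: eigenvector (1, -2, 0).
r=-4: eigenvector (0, 1, 0).
r=-3: eigenvector (0, 2, 1).
P = [[1, 0, 0], [-2, 1, 2], [0, 0, 1]], D = diag(-1, -4, -3), P⁻¹ = [[1, 0, 0], [2, 1, -2], [0, 0, 1]].
B³ = P·diag(-1, -64, -27)·P⁻¹ = [[-1, 0, 0], [-126, -64, 74], [0, 0, -27]].
The requested entry is -27.

-27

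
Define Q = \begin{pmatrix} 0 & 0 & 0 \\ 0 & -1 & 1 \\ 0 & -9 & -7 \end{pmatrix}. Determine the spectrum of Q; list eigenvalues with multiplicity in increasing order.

-4, -4, 0

Characteristic polynomial: p(r) = r^3 + 8r^2 + 16r = r(r + 4)^2.
Roots (with multiplicity): -4, -4, 0.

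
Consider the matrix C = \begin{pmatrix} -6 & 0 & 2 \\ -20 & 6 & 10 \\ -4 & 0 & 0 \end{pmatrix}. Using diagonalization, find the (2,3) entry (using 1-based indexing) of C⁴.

Characteristic polynomial: μ^3 - 28μ - 48 = (μ - 6)(μ + 2)(μ + 4), so the eigenvalues are -4, -2, 6.
μ=-2: eigenvector (-1, 0, -2).
μ=6: eigenvector (0, 1, 0).
μ=-4: eigenvector (1, 1, 1).
P = [[-1, 0, 1], [0, 1, 1], [-2, 0, 1]], D = diag(-2, 6, -4), P⁻¹ = [[1, 0, -1], [-2, 1, 1], [2, 0, -1]].
C⁴ = P·diag(16, 1296, 256)·P⁻¹ = [[496, 0, -240], [-2080, 1296, 1040], [480, 0, -224]].
The requested entry is 1040.

1040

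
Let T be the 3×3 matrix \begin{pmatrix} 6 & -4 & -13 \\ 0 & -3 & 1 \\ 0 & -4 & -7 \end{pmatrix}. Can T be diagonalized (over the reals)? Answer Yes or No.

No

Characteristic polynomial: p(r) = r^3 + 4r^2 - 35r - 150 = (r - 6)(r + 5)^2.
r = -5 has algebraic multiplicity 2; rank(T + 5I) = 2, so geometric multiplicity = 1.
Geometric multiplicity < algebraic multiplicity, so T is not diagonalizable.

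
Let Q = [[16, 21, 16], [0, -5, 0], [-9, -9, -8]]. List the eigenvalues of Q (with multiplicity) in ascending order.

Characteristic polynomial: p(t) = t^3 - 3t^2 - 24t + 80 = (t - 4)^2(t + 5).
Roots (with multiplicity): -5, 4, 4.

-5, 4, 4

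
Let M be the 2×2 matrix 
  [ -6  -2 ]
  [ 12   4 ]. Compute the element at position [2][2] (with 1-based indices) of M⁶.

-128

Characteristic polynomial: λ^2 + 2λ = λ(λ + 2), so the eigenvalues are -2, 0.
λ=0: eigenvector (1, -3).
λ=-2: eigenvector (1, -2).
P = [[1, 1], [-3, -2]], D = diag(0, -2), P⁻¹ = [[-2, -1], [3, 1]].
M⁶ = P·diag(0, 64)·P⁻¹ = [[192, 64], [-384, -128]].
The requested entry is -128.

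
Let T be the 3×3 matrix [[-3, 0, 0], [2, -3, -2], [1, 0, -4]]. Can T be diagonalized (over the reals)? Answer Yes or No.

Characteristic polynomial: p(λ) = λ^3 + 10λ^2 + 33λ + 36 = (λ + 3)^2(λ + 4).
λ = -3 has algebraic multiplicity 2; rank(T + 3I) = 1, so geometric multiplicity = 2.
Every eigenvalue has geometric = algebraic multiplicity, so T is diagonalizable.

Yes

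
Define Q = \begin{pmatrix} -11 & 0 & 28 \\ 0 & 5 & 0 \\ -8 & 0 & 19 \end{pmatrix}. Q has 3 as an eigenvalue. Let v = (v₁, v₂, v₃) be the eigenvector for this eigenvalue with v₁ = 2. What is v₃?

Q − 3I = [[-14, 0, 28], [0, 2, 0], [-8, 0, 16]].
Solving (Q − 3I)v = 0 gives the eigenspace spanned by (2, 0, 1).
With v₁ = 2, v = (2, 0, 1), so v₃ = 1.

1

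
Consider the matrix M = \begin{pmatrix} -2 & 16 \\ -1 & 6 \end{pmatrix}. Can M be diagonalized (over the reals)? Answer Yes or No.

No

Characteristic polynomial: p(μ) = μ^2 - 4μ + 4 = (μ - 2)^2.
μ = 2 has algebraic multiplicity 2; rank(M − 2I) = 1, so geometric multiplicity = 1.
Geometric multiplicity < algebraic multiplicity, so M is not diagonalizable.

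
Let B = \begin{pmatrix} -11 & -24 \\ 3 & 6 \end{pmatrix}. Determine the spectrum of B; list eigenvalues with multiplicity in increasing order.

-3, -2

Characteristic polynomial: p(r) = r^2 + 5r + 6 = (r + 2)(r + 3).
Roots (with multiplicity): -3, -2.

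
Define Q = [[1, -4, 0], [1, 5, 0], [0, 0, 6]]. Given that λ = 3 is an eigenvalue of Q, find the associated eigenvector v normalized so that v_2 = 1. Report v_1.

Q − 3I = [[-2, -4, 0], [1, 2, 0], [0, 0, 3]].
Solving (Q − 3I)v = 0 gives the eigenspace spanned by (-2, 1, 0).
With v_2 = 1, v = (-2, 1, 0), so v_1 = -2.

-2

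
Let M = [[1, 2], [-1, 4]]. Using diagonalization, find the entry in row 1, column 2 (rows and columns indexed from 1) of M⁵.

Characteristic polynomial: μ^2 - 5μ + 6 = (μ - 3)(μ - 2), so the eigenvalues are 2, 3.
μ=3: eigenvector (-1, -1).
μ=2: eigenvector (-2, -1).
P = [[-1, -2], [-1, -1]], D = diag(3, 2), P⁻¹ = [[1, -2], [-1, 1]].
M⁵ = P·diag(243, 32)·P⁻¹ = [[-179, 422], [-211, 454]].
The requested entry is 422.

422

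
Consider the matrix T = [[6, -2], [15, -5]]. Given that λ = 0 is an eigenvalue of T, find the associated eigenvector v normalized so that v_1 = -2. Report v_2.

T = [[6, -2], [15, -5]].
Solving (T)v = 0 gives the eigenspace spanned by (-2, -6).
With v_1 = -2, v = (-2, -6), so v_2 = -6.

-6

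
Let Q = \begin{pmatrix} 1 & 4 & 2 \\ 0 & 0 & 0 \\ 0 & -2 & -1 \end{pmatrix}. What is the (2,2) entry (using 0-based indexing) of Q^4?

1

Characteristic polynomial: r^3 - r = r(r - 1)(r + 1), so the eigenvalues are -1, 0, 1.
r=1: eigenvector (1, 0, 0).
r=0: eigenvector (0, 1, -2).
r=-1: eigenvector (-1, 0, 1).
P = [[1, 0, -1], [0, 1, 0], [0, -2, 1]], D = diag(1, 0, -1), P⁻¹ = [[1, 2, 1], [0, 1, 0], [0, 2, 1]].
Q⁴ = P·diag(1, 0, 1)·P⁻¹ = [[1, 0, 0], [0, 0, 0], [0, 2, 1]].
The requested entry is 1.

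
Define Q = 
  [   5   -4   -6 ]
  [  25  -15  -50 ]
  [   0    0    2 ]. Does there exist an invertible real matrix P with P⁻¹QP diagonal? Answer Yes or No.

Characteristic polynomial: p(r) = r^3 + 8r^2 + 5r - 50 = (r - 2)(r + 5)^2.
r = -5 has algebraic multiplicity 2; rank(Q + 5I) = 2, so geometric multiplicity = 1.
Geometric multiplicity < algebraic multiplicity, so Q is not diagonalizable.

No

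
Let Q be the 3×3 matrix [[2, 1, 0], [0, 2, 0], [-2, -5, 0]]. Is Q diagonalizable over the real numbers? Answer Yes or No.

Characteristic polynomial: p(s) = s^3 - 4s^2 + 4s = s(s - 2)^2.
s = 2 has algebraic multiplicity 2; rank(Q − 2I) = 2, so geometric multiplicity = 1.
Geometric multiplicity < algebraic multiplicity, so Q is not diagonalizable.

No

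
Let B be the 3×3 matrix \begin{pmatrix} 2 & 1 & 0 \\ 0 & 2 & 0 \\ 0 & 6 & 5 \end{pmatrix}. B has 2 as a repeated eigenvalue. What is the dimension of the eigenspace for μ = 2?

1

B − 2I = [[0, 1, 0], [0, 0, 0], [0, 6, 3]].
This matrix has rank 2, so its null space has dimension 3 − 2 = 1.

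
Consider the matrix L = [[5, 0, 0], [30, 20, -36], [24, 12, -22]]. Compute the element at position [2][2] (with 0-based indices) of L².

52

Characteristic polynomial: s^3 - 3s^2 - 18s + 40 = (s - 5)(s - 2)(s + 4), so the eigenvalues are -4, 2, 5.
s=5: eigenvector (1, -2, 0).
s=-4: eigenvector (0, -3, -2).
s=2: eigenvector (0, 2, 1).
P = [[1, 0, 0], [-2, -3, 2], [0, -2, 1]], D = diag(5, -4, 2), P⁻¹ = [[1, 0, 0], [2, 1, -2], [4, 2, -3]].
L² = P·diag(25, 16, 4)·P⁻¹ = [[25, 0, 0], [-114, -32, 72], [-48, -24, 52]].
The requested entry is 52.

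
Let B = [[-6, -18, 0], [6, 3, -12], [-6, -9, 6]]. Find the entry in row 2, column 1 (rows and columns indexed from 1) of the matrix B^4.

2430

Characteristic polynomial: s^3 - 3s^2 - 36s + 108 = (s - 6)(s - 3)(s + 6), so the eigenvalues are -6, 3, 6.
s=6: eigenvector (-3, 2, -2).
s=3: eigenvector (-2, 1, -1).
s=-6: eigenvector (2, 0, 1).
P = [[-3, -2, 2], [2, 1, 0], [-2, -1, 1]], D = diag(6, 3, -6), P⁻¹ = [[1, 0, -2], [-2, 1, 4], [0, 1, 1]].
B⁴ = P·diag(1296, 81, 1296)·P⁻¹ = [[-3564, 2430, 9720], [2430, 81, -4860], [-2430, 1215, 6156]].
The requested entry is 2430.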